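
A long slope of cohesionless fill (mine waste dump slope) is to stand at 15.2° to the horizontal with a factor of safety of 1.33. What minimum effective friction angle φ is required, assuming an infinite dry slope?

FS = tanφ/tanβ ⇒ tanφ = FS · tanβ = 1.33 · tan15.2° = 0.3614
φ = arctan(0.3614) = 19.87°

φ = 19.9°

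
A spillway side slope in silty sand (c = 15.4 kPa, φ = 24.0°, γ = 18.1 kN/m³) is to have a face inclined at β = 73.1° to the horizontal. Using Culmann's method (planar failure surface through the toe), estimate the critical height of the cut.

Culmann's analysis gives the critical failure plane at α_cr = (β + φ)/2 = (73.1 + 24.0)/2 = 48.5°, and the critical height
H_c = (4c/γ) · sinβ cosφ / [1 − cos(β − φ)]
    = (4·15.4/18.1) · sin73.1°·cos24.0° / [1 − cos(49.1°)]
    = 3.403 · 0.9568·0.9135 / [1 − 0.6547]
    = 3.403 · 0.8741 / 0.3453
    = 8.62 m

H_c = 8.62 m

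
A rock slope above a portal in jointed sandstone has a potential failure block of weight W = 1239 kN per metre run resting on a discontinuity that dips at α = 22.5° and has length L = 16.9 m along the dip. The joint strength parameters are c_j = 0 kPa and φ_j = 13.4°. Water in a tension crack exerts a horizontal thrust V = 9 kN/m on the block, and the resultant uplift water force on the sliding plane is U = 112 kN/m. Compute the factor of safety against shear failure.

FS = 0.51

Resolving the block weight along and normal to the plane and applying the Mohr–Coulomb strength on the joint:
N' = W cosα − U − V sinα = 1239·cos22.5° − 112 − 9·sin22.5° = 1029.2 kN/m
Driving force T = W sinα + V cosα = 1239·sin22.5° + 9·cos22.5° = 482.5 kN/m
Resisting force R = c_j·L + N'·tanφ_j = 0·16.9 + 1029.2·tan13.4° = 0.0 + 245.2 = 245.2 kN/m
FS = R / T = 245.2 / 482.5 = 0.508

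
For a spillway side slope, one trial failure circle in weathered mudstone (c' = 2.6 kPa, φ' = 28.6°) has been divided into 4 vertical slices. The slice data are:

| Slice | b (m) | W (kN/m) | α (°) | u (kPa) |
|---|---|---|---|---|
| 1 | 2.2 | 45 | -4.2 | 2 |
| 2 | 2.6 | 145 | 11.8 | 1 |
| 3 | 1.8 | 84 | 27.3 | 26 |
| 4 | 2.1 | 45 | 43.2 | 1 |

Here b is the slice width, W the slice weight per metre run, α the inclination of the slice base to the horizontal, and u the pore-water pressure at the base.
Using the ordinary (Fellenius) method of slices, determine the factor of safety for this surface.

FS = 1.59

Ordinary method of slices: FS = Σ[c'·Δl_i + (W_i cosα_i − u_i·Δl_i)·tanφ'] / Σ W_i sinα_i, with Δl_i = b_i / cosα_i.
Slice 1: Δl = 2.2/cos(-4.2°) = 2.206 m; N'_1 = 45·cos(-4.2°) − 2·2.206 = 40.5; c'Δl = 5.74; W sinα = -3.3
Slice 2: Δl = 2.6/cos11.8° = 2.656 m; N'_2 = 145·cos11.8° − 1·2.656 = 139.3; c'Δl = 6.91; W sinα = 29.7
Slice 3: Δl = 1.8/cos27.3° = 2.026 m; N'_3 = 84·cos27.3° − 26·2.026 = 22.0; c'Δl = 5.27; W sinα = 38.5
Slice 4: Δl = 2.1/cos43.2° = 2.881 m; N'_4 = 45·cos43.2° − 1·2.881 = 29.9; c'Δl = 7.49; W sinα = 30.8
Σc'Δl = 25.4 kN/m; ΣN' = 231.6 kN/m; ΣW sinα = 95.7 kN/m
Resisting = 25.4 + 231.6·tan28.6° = 25.4 + 126.3 = 151.7 kN/m
FS = 151.7 / 95.7 = 1.585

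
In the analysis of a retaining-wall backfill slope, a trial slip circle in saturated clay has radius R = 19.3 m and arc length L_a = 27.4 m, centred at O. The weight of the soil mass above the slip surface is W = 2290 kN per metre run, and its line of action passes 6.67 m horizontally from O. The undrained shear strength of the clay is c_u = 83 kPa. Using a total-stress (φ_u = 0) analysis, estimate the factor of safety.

FS = 2.87

Taking moments about the centre O, the resisting moment is provided by the undrained shear strength acting along the arc:
M_R = c_u·L_a·R = 83·27.40·19.3 = 43892.1 kN·m/m
M_D = W·d = 2290·6.67 = 15274.3 kN·m/m
FS = M_R / M_D = 43892.1 / 15274.3 = 2.874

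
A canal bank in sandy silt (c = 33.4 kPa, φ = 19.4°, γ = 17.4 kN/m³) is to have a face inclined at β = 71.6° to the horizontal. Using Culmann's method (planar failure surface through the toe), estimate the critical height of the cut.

Culmann's analysis gives the critical failure plane at α_cr = (β + φ)/2 = (71.6 + 19.4)/2 = 45.5°, and the critical height
H_c = (4c/γ) · sinβ cosφ / [1 − cos(β − φ)]
    = (4·33.4/17.4) · sin71.6°·cos19.4° / [1 − cos(52.2°)]
    = 7.678 · 0.9489·0.9432 / [1 − 0.6129]
    = 7.678 · 0.8950 / 0.3871
    = 17.75 m

H_c = 17.75 m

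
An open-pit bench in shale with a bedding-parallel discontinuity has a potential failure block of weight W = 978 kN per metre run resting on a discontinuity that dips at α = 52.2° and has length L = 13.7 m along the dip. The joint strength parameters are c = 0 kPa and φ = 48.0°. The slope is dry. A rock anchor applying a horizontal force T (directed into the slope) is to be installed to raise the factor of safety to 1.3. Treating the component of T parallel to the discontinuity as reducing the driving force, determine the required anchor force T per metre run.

T = 202 kN/m

Resolving forces along and normal to the sliding plane, with the horizontal anchor force T adding T·sinα to the effective normal force and T·cosα acting up the plane against the driving force:
FS = [cL + (W cosα + T sinα) tanφ] / [W sinα − T cosα]
Without the anchor: N' = 599.4 kN/m, driving T_d = 772.8 kN/m, resisting R = 0·13.7 + 599.4·tan48.0° = 665.7 kN/m, FS = 0.86.
Setting FS = 1.3 and solving for T:
1.3·(772.8 − T cos52.2°) = 665.7 + T sin52.2°·tan48.0°
T·(sin52.2°·tan48.0° + 1.3·cos52.2°) = 1.3·772.8 − 665.7
T·(0.7902·1.1106 + 1.3·0.6129) = 1004.6 − 665.7 = 338.9
T·1.6743 = 338.9
T = 202.4 kN/m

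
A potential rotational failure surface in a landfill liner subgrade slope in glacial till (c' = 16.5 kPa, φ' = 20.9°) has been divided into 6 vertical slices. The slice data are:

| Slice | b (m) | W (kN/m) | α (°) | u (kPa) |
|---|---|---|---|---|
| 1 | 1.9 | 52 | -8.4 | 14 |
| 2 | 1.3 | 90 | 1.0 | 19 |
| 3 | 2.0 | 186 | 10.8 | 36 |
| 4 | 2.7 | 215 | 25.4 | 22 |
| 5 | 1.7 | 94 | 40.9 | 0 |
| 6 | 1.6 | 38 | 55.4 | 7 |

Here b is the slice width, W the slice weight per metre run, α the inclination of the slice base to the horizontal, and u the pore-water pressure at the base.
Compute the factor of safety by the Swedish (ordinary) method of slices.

FS = 1.74

Ordinary method of slices: FS = Σ[c'·Δl_i + (W_i cosα_i − u_i·Δl_i)·tanφ'] / Σ W_i sinα_i, with Δl_i = b_i / cosα_i.
Slice 1: Δl = 1.9/cos(-8.4°) = 1.921 m; N'_1 = 52·cos(-8.4°) − 14·1.921 = 24.6; c'Δl = 31.69; W sinα = -7.6
Slice 2: Δl = 1.3/cos1.0° = 1.300 m; N'_2 = 90·cos1.0° − 19·1.300 = 65.3; c'Δl = 21.45; W sinα = 1.6
Slice 3: Δl = 2.0/cos10.8° = 2.036 m; N'_3 = 186·cos10.8° − 36·2.036 = 109.4; c'Δl = 33.60; W sinα = 34.9
Slice 4: Δl = 2.7/cos25.4° = 2.989 m; N'_4 = 215·cos25.4° − 22·2.989 = 128.5; c'Δl = 49.32; W sinα = 92.2
Slice 5: Δl = 1.7/cos40.9° = 2.249 m; N'_5 = 94·cos40.9° − 0·2.249 = 71.1; c'Δl = 37.11; W sinα = 61.5
Slice 6: Δl = 1.6/cos55.4° = 2.818 m; N'_6 = 38·cos55.4° − 7·2.818 = 1.9; c'Δl = 46.49; W sinα = 31.3
Σc'Δl = 219.7 kN/m; ΣN' = 400.6 kN/m; ΣW sinα = 213.9 kN/m
Resisting = 219.7 + 400.6·tan20.9° = 219.7 + 153.0 = 372.6 kN/m
FS = 372.6 / 213.9 = 1.742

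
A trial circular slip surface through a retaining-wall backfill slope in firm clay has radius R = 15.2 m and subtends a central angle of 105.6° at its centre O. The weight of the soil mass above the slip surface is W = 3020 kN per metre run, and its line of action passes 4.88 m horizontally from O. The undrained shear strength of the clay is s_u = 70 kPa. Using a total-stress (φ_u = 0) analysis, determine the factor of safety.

Taking moments about the centre O, the resisting moment is provided by the undrained shear strength acting along the arc:
Arc length L_a = R·θ = 15.2·(105.6°·π/180) = 15.2·1.8431 = 28.01 m
M_R = s_u·L_a·R = 70·28.01·15.2 = 29807.6 kN·m/m
M_D = W·d = 3020·4.88 = 14737.6 kN·m/m
FS = M_R / M_D = 29807.6 / 14737.6 = 2.023

FS = 2.02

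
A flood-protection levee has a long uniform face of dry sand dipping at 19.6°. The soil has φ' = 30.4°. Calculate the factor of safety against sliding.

For a dry cohesionless infinite slope the factor of safety is FS = tanφ' / tanβ.
FS = tan30.4° / tan19.6° = 0.5867 / 0.3561 = 1.648

FS = 1.65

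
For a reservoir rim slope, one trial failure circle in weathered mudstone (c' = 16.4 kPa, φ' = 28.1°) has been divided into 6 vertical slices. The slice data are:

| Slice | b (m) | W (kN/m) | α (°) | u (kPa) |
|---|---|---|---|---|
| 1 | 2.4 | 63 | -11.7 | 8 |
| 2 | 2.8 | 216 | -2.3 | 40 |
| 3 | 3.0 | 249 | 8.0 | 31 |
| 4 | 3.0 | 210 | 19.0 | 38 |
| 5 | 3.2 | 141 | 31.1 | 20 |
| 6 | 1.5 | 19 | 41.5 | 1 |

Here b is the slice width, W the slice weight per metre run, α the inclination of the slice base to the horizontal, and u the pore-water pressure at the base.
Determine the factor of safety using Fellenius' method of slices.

Ordinary method of slices: FS = Σ[c'·Δl_i + (W_i cosα_i − u_i·Δl_i)·tanφ'] / Σ W_i sinα_i, with Δl_i = b_i / cosα_i.
Slice 1: Δl = 2.4/cos(-11.7°) = 2.451 m; N'_1 = 63·cos(-11.7°) − 8·2.451 = 42.1; c'Δl = 40.20; W sinα = -12.8
Slice 2: Δl = 2.8/cos(-2.3°) = 2.802 m; N'_2 = 216·cos(-2.3°) − 40·2.802 = 103.7; c'Δl = 45.96; W sinα = -8.7
Slice 3: Δl = 3.0/cos8.0° = 3.029 m; N'_3 = 249·cos8.0° − 31·3.029 = 152.7; c'Δl = 49.68; W sinα = 34.7
Slice 4: Δl = 3.0/cos19.0° = 3.173 m; N'_4 = 210·cos19.0° − 38·3.173 = 78.0; c'Δl = 52.03; W sinα = 68.4
Slice 5: Δl = 3.2/cos31.1° = 3.737 m; N'_5 = 141·cos31.1° − 20·3.737 = 46.0; c'Δl = 61.29; W sinα = 72.8
Slice 6: Δl = 1.5/cos41.5° = 2.003 m; N'_6 = 19·cos41.5° − 1·2.003 = 12.2; c'Δl = 32.85; W sinα = 12.6
Σc'Δl = 282.0 kN/m; ΣN' = 434.7 kN/m; ΣW sinα = 167.0 kN/m
Resisting = 282.0 + 434.7·tan28.1° = 282.0 + 232.1 = 514.1 kN/m
FS = 514.1 / 167.0 = 3.078

FS = 3.08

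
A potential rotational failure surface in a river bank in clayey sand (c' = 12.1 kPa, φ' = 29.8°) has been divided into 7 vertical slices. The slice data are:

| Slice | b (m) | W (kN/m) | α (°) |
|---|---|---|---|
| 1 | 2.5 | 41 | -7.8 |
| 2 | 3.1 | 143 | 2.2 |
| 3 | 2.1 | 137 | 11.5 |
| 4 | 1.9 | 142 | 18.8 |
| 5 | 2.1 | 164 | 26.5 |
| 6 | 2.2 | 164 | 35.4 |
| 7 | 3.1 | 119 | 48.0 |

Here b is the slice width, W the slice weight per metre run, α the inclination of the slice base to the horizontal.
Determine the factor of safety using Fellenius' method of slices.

FS = 2.13

Ordinary method of slices: FS = Σ[c'·Δl_i + (W_i cosα_i)·tanφ'] / Σ W_i sinα_i, with Δl_i = b_i / cosα_i.
Slice 1: Δl = 2.5/cos(-7.8°) = 2.523 m; N'_1 = 41·cos(-7.8°) = 40.6; c'Δl = 30.53; W sinα = -5.6
Slice 2: Δl = 3.1/cos2.2° = 3.102 m; N'_2 = 143·cos2.2° = 142.9; c'Δl = 37.54; W sinα = 5.5
Slice 3: Δl = 2.1/cos11.5° = 2.143 m; N'_3 = 137·cos11.5° = 134.2; c'Δl = 25.93; W sinα = 27.3
Slice 4: Δl = 1.9/cos18.8° = 2.007 m; N'_4 = 142·cos18.8° = 134.4; c'Δl = 24.29; W sinα = 45.8
Slice 5: Δl = 2.1/cos26.5° = 2.347 m; N'_5 = 164·cos26.5° = 146.8; c'Δl = 28.39; W sinα = 73.2
Slice 6: Δl = 2.2/cos35.4° = 2.699 m; N'_6 = 164·cos35.4° = 133.7; c'Δl = 32.66; W sinα = 95.0
Slice 7: Δl = 3.1/cos48.0° = 4.633 m; N'_7 = 119·cos48.0° = 79.6; c'Δl = 56.06; W sinα = 88.4
Σc'Δl = 235.4 kN/m; ΣN' = 812.3 kN/m; ΣW sinα = 329.6 kN/m
Resisting = 235.4 + 812.3·tan29.8° = 235.4 + 465.2 = 700.6 kN/m
FS = 700.6 / 329.6 = 2.125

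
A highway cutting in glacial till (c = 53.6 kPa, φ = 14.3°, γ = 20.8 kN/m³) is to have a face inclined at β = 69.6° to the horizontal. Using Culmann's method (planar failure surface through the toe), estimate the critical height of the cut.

Culmann's analysis gives the critical failure plane at α_cr = (β + φ)/2 = (69.6 + 14.3)/2 = 41.9°, and the critical height
H_c = (4c/γ) · sinβ cosφ / [1 − cos(β − φ)]
    = (4·53.6/20.8) · sin69.6°·cos14.3° / [1 − cos(55.3°)]
    = 10.308 · 0.9373·0.9690 / [1 − 0.5693]
    = 10.308 · 0.9082 / 0.4307
    = 21.74 m

H_c = 21.74 m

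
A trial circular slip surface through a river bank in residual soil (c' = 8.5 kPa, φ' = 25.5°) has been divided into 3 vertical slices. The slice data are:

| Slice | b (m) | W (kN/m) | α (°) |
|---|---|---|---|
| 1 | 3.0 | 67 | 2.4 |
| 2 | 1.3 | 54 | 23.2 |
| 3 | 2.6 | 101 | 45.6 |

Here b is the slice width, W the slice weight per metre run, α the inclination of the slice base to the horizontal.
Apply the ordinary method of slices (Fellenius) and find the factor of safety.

FS = 1.65

Ordinary method of slices: FS = Σ[c'·Δl_i + (W_i cosα_i)·tanφ'] / Σ W_i sinα_i, with Δl_i = b_i / cosα_i.
Slice 1: Δl = 3.0/cos2.4° = 3.003 m; N'_1 = 67·cos2.4° = 66.9; c'Δl = 25.52; W sinα = 2.8
Slice 2: Δl = 1.3/cos23.2° = 1.414 m; N'_2 = 54·cos23.2° = 49.6; c'Δl = 12.02; W sinα = 21.3
Slice 3: Δl = 2.6/cos45.6° = 3.716 m; N'_3 = 101·cos45.6° = 70.7; c'Δl = 31.59; W sinα = 72.2
Σc'Δl = 69.1 kN/m; ΣN' = 187.2 kN/m; ΣW sinα = 96.2 kN/m
Resisting = 69.1 + 187.2·tan25.5° = 69.1 + 89.3 = 158.4 kN/m
FS = 158.4 / 96.2 = 1.646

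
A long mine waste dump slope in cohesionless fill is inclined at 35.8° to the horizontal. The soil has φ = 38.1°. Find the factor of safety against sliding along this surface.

FS = 1.09

For a dry cohesionless infinite slope the factor of safety is FS = tanφ / tanβ.
FS = tan38.1° / tan35.8° = 0.7841 / 0.7212 = 1.087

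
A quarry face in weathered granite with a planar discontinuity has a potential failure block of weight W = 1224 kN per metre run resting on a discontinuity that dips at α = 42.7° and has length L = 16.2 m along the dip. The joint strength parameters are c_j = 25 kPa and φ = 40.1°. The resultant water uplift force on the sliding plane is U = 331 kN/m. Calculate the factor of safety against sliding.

Resolving the block weight along and normal to the plane and applying the Mohr–Coulomb strength on the joint:
N' = W cosα − U = 1224·cos42.7° − 331 = 568.5 kN/m
Driving force T = W sinα = 1224·sin42.7° = 830.1 kN/m
Resisting force R = c_j·L + N'·tanφ = 25·16.2 + 568.5·tan40.1° = 405.0 + 478.8 = 883.8 kN/m
FS = R / T = 883.8 / 830.1 = 1.065

FS = 1.06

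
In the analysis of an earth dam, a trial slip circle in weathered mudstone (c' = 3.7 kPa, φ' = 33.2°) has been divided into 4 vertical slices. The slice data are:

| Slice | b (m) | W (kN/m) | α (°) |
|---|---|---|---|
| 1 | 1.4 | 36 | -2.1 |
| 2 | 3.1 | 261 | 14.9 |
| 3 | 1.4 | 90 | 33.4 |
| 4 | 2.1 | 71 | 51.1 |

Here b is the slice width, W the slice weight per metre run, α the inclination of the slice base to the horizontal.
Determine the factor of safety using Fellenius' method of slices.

Ordinary method of slices: FS = Σ[c'·Δl_i + (W_i cosα_i)·tanφ'] / Σ W_i sinα_i, with Δl_i = b_i / cosα_i.
Slice 1: Δl = 1.4/cos(-2.1°) = 1.401 m; N'_1 = 36·cos(-2.1°) = 36.0; c'Δl = 5.18; W sinα = -1.3
Slice 2: Δl = 3.1/cos14.9° = 3.208 m; N'_2 = 261·cos14.9° = 252.2; c'Δl = 11.87; W sinα = 67.1
Slice 3: Δl = 1.4/cos33.4° = 1.677 m; N'_3 = 90·cos33.4° = 75.1; c'Δl = 6.20; W sinα = 49.5
Slice 4: Δl = 2.1/cos51.1° = 3.344 m; N'_4 = 71·cos51.1° = 44.6; c'Δl = 12.37; W sinα = 55.3
Σc'Δl = 35.6 kN/m; ΣN' = 407.9 kN/m; ΣW sinα = 170.6 kN/m
Resisting = 35.6 + 407.9·tan33.2° = 35.6 + 266.9 = 302.6 kN/m
FS = 302.6 / 170.6 = 1.774

FS = 1.77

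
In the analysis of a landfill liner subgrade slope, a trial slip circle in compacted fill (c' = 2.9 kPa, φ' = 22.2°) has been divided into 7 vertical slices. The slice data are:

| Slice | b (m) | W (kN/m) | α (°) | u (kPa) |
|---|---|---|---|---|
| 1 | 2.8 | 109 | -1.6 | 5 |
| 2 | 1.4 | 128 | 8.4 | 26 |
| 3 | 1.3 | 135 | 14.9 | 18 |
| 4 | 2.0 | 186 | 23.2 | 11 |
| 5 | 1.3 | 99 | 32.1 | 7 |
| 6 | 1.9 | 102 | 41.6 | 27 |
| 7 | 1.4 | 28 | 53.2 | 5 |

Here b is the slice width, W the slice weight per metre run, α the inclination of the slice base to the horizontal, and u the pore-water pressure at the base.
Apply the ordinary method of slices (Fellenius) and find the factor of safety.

FS = 0.96

Ordinary method of slices: FS = Σ[c'·Δl_i + (W_i cosα_i − u_i·Δl_i)·tanφ'] / Σ W_i sinα_i, with Δl_i = b_i / cosα_i.
Slice 1: Δl = 2.8/cos(-1.6°) = 2.801 m; N'_1 = 109·cos(-1.6°) − 5·2.801 = 95.0; c'Δl = 8.12; W sinα = -3.0
Slice 2: Δl = 1.4/cos8.4° = 1.415 m; N'_2 = 128·cos8.4° − 26·1.415 = 89.8; c'Δl = 4.10; W sinα = 18.7
Slice 3: Δl = 1.3/cos14.9° = 1.345 m; N'_3 = 135·cos14.9° − 18·1.345 = 106.2; c'Δl = 3.90; W sinα = 34.7
Slice 4: Δl = 2.0/cos23.2° = 2.176 m; N'_4 = 186·cos23.2° − 11·2.176 = 147.0; c'Δl = 6.31; W sinα = 73.3
Slice 5: Δl = 1.3/cos32.1° = 1.535 m; N'_5 = 99·cos32.1° − 7·1.535 = 73.1; c'Δl = 4.45; W sinα = 52.6
Slice 6: Δl = 1.9/cos41.6° = 2.541 m; N'_6 = 102·cos41.6° − 27·2.541 = 7.7; c'Δl = 7.37; W sinα = 67.7
Slice 7: Δl = 1.4/cos53.2° = 2.337 m; N'_7 = 28·cos53.2° − 5·2.337 = 5.1; c'Δl = 6.78; W sinα = 22.4
Σc'Δl = 41.0 kN/m; ΣN' = 523.9 kN/m; ΣW sinα = 266.4 kN/m
Resisting = 41.0 + 523.9·tan22.2° = 41.0 + 213.8 = 254.9 kN/m
FS = 254.9 / 266.4 = 0.957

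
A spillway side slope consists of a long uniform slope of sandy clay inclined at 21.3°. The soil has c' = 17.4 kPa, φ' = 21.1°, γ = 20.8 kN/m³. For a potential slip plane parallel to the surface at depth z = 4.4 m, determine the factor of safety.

For an infinite slope with a slip plane parallel to the surface (no pore pressure): FS = [c' + γz cos²β tanφ'] / [γz sinβ cosβ].
γz = 20.8·4.4 = 91.52 kN/m²
Numerator = 17.4 + 91.52·cos²21.3°·tan21.1° = 17.4 + 91.52·0.8680·0.3859 = 48.055 kPa
Denominator = 91.52·sin21.3°·cos21.3° = 91.52·0.3633·0.9317 = 30.974 kPa
FS = 48.055 / 30.974 = 1.551

FS = 1.55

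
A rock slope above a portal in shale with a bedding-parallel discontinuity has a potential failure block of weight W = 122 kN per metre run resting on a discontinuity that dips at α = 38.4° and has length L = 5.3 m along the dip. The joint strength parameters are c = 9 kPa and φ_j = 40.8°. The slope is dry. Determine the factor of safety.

Resolving the block weight along and normal to the plane and applying the Mohr–Coulomb strength on the joint:
N' = W cosα = 122·cos38.4° = 95.6 kN/m
Driving force T = W sinα = 122·sin38.4° = 75.8 kN/m
Resisting force R = c·L + N'·tanφ_j = 9·5.3 + 95.6·tan40.8° = 47.7 + 82.5 = 130.2 kN/m
FS = R / T = 130.2 / 75.8 = 1.719

FS = 1.72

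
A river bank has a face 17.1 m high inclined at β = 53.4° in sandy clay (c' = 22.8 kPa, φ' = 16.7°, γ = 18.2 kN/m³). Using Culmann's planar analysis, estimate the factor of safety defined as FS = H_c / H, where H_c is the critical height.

H_c = (4c'/γ) · sinβ cosφ' / [1 − cos(β − φ')]
    = (4·22.8/18.2) · sin53.4°·cos16.7° / [1 − cos36.7°]
    = 5.011 · 0.7690 / 0.1982 = 19.44 m
FS = H_c / H = 19.44 / 17.1 = 1.137

FS = 1.14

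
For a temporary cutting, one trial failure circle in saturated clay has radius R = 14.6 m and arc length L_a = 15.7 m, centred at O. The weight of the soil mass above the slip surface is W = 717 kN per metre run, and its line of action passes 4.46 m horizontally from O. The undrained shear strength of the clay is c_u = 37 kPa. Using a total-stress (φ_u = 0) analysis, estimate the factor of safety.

Taking moments about the centre O, the resisting moment is provided by the undrained shear strength acting along the arc:
M_R = c_u·L_a·R = 37·15.70·14.6 = 8481.1 kN·m/m
M_D = W·d = 717·4.46 = 3197.8 kN·m/m
FS = M_R / M_D = 8481.1 / 3197.8 = 2.652

FS = 2.65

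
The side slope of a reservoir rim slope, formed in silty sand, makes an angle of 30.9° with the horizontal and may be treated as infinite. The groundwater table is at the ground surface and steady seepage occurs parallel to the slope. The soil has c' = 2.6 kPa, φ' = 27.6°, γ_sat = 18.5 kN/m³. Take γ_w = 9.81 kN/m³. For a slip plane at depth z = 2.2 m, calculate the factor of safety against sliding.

FS = 0.56

With seepage parallel to the slope and the water table at the surface, the effective normal stress on the slip plane uses the buoyant unit weight γ' = γ_sat − γ_w while the driving shear stress uses γ_sat:
FS = [c' + γ' z cos²β tanφ'] / [γ_sat z sinβ cosβ]
γ' = 18.5 − 9.81 = 8.69 kN/m³
Numerator = 2.6 + 8.69·2.2·cos²30.9°·tan27.6° = 2.6 + 8.69·2.2·0.7363·0.5228 = 9.959 kPa
Denominator = 18.5·2.2·sin30.9°·cos30.9° = 18.5·2.2·0.5135·0.8581 = 17.935 kPa
FS = 9.959 / 17.935 = 0.555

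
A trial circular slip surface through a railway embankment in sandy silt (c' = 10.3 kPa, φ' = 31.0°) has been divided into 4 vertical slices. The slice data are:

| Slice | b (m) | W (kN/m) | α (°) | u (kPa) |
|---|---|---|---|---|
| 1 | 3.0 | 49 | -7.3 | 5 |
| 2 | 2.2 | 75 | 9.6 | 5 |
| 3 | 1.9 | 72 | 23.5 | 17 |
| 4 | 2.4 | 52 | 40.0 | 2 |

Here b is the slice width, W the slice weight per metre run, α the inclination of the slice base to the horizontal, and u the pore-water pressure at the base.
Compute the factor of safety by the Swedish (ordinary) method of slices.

FS = 2.99

Ordinary method of slices: FS = Σ[c'·Δl_i + (W_i cosα_i − u_i·Δl_i)·tanφ'] / Σ W_i sinα_i, with Δl_i = b_i / cosα_i.
Slice 1: Δl = 3.0/cos(-7.3°) = 3.025 m; N'_1 = 49·cos(-7.3°) − 5·3.025 = 33.5; c'Δl = 31.15; W sinα = -6.2
Slice 2: Δl = 2.2/cos9.6° = 2.231 m; N'_2 = 75·cos9.6° − 5·2.231 = 62.8; c'Δl = 22.98; W sinα = 12.5
Slice 3: Δl = 1.9/cos23.5° = 2.072 m; N'_3 = 72·cos23.5° − 17·2.072 = 30.8; c'Δl = 21.34; W sinα = 28.7
Slice 4: Δl = 2.4/cos40.0° = 3.133 m; N'_4 = 52·cos40.0° − 2·3.133 = 33.6; c'Δl = 32.27; W sinα = 33.4
Σc'Δl = 107.7 kN/m; ΣN' = 160.6 kN/m; ΣW sinα = 68.4 kN/m
Resisting = 107.7 + 160.6·tan31.0° = 107.7 + 96.5 = 204.3 kN/m
FS = 204.3 / 68.4 = 2.986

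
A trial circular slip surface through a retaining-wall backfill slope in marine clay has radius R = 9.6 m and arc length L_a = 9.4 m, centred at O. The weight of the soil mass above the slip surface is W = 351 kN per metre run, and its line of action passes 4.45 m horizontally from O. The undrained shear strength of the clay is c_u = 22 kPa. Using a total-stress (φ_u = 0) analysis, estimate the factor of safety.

Taking moments about the centre O, the resisting moment is provided by the undrained shear strength acting along the arc:
M_R = c_u·L_a·R = 22·9.40·9.6 = 1985.3 kN·m/m
M_D = W·d = 351·4.45 = 1562.0 kN·m/m
FS = M_R / M_D = 1985.3 / 1562.0 = 1.271

FS = 1.27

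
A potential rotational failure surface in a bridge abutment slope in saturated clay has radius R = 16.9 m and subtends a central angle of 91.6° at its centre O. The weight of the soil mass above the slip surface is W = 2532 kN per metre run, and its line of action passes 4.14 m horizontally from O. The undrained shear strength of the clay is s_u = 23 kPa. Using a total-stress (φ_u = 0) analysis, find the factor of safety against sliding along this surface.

Taking moments about the centre O, the resisting moment is provided by the undrained shear strength acting along the arc:
Arc length L_a = R·θ = 16.9·(91.6°·π/180) = 16.9·1.5987 = 27.02 m
M_R = s_u·L_a·R = 23·27.02·16.9 = 10502.1 kN·m/m
M_D = W·d = 2532·4.14 = 10482.5 kN·m/m
FS = M_R / M_D = 10502.1 / 10482.5 = 1.002

FS = 1.00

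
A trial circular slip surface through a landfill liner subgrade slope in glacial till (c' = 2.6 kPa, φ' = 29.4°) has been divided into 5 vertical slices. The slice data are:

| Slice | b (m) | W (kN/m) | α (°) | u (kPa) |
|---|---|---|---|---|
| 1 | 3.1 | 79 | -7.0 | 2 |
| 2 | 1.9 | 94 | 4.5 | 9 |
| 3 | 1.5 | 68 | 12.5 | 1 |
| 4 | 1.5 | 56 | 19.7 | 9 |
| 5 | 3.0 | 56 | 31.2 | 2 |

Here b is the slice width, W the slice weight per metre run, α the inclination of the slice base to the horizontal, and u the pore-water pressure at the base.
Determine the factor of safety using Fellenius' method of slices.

Ordinary method of slices: FS = Σ[c'·Δl_i + (W_i cosα_i − u_i·Δl_i)·tanφ'] / Σ W_i sinα_i, with Δl_i = b_i / cosα_i.
Slice 1: Δl = 3.1/cos(-7.0°) = 3.123 m; N'_1 = 79·cos(-7.0°) − 2·3.123 = 72.2; c'Δl = 8.12; W sinα = -9.6
Slice 2: Δl = 1.9/cos4.5° = 1.906 m; N'_2 = 94·cos4.5° − 9·1.906 = 76.6; c'Δl = 4.96; W sinα = 7.4
Slice 3: Δl = 1.5/cos12.5° = 1.536 m; N'_3 = 68·cos12.5° − 1·1.536 = 64.9; c'Δl = 3.99; W sinα = 14.7
Slice 4: Δl = 1.5/cos19.7° = 1.593 m; N'_4 = 56·cos19.7° − 9·1.593 = 38.4; c'Δl = 4.14; W sinα = 18.9
Slice 5: Δl = 3.0/cos31.2° = 3.507 m; N'_5 = 56·cos31.2° − 2·3.507 = 40.9; c'Δl = 9.12; W sinα = 29.0
Σc'Δl = 30.3 kN/m; ΣN' = 292.8 kN/m; ΣW sinα = 60.4 kN/m
Resisting = 30.3 + 292.8·tan29.4° = 30.3 + 165.0 = 195.3 kN/m
FS = 195.3 / 60.4 = 3.237

FS = 3.24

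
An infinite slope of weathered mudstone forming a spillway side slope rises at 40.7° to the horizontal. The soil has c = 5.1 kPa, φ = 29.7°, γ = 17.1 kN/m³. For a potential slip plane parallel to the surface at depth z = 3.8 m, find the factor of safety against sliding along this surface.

FS = 0.82

For an infinite slope with a slip plane parallel to the surface (no pore pressure): FS = [c + γz cos²β tanφ] / [γz sinβ cosβ].
γz = 17.1·3.8 = 64.98 kN/m²
Numerator = 5.1 + 64.98·cos²40.7°·tan29.7° = 5.1 + 64.98·0.5748·0.5704 = 26.403 kPa
Denominator = 64.98·sin40.7°·cos40.7° = 64.98·0.6521·0.7581 = 32.125 kPa
FS = 26.403 / 32.125 = 0.822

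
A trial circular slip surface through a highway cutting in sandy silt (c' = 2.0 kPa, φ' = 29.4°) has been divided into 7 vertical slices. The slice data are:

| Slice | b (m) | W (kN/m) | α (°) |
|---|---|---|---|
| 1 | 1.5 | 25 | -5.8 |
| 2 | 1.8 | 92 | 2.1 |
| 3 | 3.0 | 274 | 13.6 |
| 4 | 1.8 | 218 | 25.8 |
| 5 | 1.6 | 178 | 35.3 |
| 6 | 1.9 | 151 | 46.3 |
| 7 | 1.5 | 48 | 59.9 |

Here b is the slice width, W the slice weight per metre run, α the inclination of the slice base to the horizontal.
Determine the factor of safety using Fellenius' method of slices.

Ordinary method of slices: FS = Σ[c'·Δl_i + (W_i cosα_i)·tanφ'] / Σ W_i sinα_i, with Δl_i = b_i / cosα_i.
Slice 1: Δl = 1.5/cos(-5.8°) = 1.508 m; N'_1 = 25·cos(-5.8°) = 24.9; c'Δl = 3.02; W sinα = -2.5
Slice 2: Δl = 1.8/cos2.1° = 1.801 m; N'_2 = 92·cos2.1° = 91.9; c'Δl = 3.60; W sinα = 3.4
Slice 3: Δl = 3.0/cos13.6° = 3.087 m; N'_3 = 274·cos13.6° = 266.3; c'Δl = 6.17; W sinα = 64.4
Slice 4: Δl = 1.8/cos25.8° = 1.999 m; N'_4 = 218·cos25.8° = 196.3; c'Δl = 4.00; W sinα = 94.9
Slice 5: Δl = 1.6/cos35.3° = 1.960 m; N'_5 = 178·cos35.3° = 145.3; c'Δl = 3.92; W sinα = 102.9
Slice 6: Δl = 1.9/cos46.3° = 2.750 m; N'_6 = 151·cos46.3° = 104.3; c'Δl = 5.50; W sinα = 109.2
Slice 7: Δl = 1.5/cos59.9° = 2.991 m; N'_7 = 48·cos59.9° = 24.1; c'Δl = 5.98; W sinα = 41.5
Σc'Δl = 32.2 kN/m; ΣN' = 853.1 kN/m; ΣW sinα = 413.7 kN/m
Resisting = 32.2 + 853.1·tan29.4° = 32.2 + 480.7 = 512.9 kN/m
FS = 512.9 / 413.7 = 1.240

FS = 1.24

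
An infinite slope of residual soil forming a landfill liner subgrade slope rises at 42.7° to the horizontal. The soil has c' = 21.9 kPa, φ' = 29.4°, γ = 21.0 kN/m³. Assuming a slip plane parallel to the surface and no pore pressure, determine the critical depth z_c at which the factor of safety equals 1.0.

z_c = 5.37 m

Setting FS = 1.00 in FS = [c' + γz cos²β tanφ'] / [γz sinβ cosβ] and solving for z:
z = c' / [γ cosβ (FS·sinβ − cosβ·tanφ')]
  = 21.9 / [21.0·cos42.7°·(1.00·sin42.7° − cos42.7°·tan29.4°)]
  = 21.9 / [21.0·0.7349·(1.00·0.6782 − 0.7349·0.5635)]
  = 21.9 / 4.0752 = 5.374 m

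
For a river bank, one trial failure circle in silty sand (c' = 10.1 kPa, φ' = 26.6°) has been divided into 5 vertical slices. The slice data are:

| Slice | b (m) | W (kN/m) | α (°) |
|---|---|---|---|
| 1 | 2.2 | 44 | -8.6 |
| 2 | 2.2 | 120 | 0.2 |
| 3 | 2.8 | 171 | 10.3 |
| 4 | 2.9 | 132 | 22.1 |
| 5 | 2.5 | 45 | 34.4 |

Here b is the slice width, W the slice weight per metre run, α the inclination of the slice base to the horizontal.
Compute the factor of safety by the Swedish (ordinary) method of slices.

Ordinary method of slices: FS = Σ[c'·Δl_i + (W_i cosα_i)·tanφ'] / Σ W_i sinα_i, with Δl_i = b_i / cosα_i.
Slice 1: Δl = 2.2/cos(-8.6°) = 2.225 m; N'_1 = 44·cos(-8.6°) = 43.5; c'Δl = 22.47; W sinα = -6.6
Slice 2: Δl = 2.2/cos0.2° = 2.200 m; N'_2 = 120·cos0.2° = 120.0; c'Δl = 22.22; W sinα = 0.4
Slice 3: Δl = 2.8/cos10.3° = 2.846 m; N'_3 = 171·cos10.3° = 168.2; c'Δl = 28.74; W sinα = 30.6
Slice 4: Δl = 2.9/cos22.1° = 3.130 m; N'_4 = 132·cos22.1° = 122.3; c'Δl = 31.61; W sinα = 49.7
Slice 5: Δl = 2.5/cos34.4° = 3.030 m; N'_5 = 45·cos34.4° = 37.1; c'Δl = 30.60; W sinα = 25.4
Σc'Δl = 135.7 kN/m; ΣN' = 491.2 kN/m; ΣW sinα = 99.5 kN/m
Resisting = 135.7 + 491.2·tan26.6° = 135.7 + 246.0 = 381.6 kN/m
FS = 381.6 / 99.5 = 3.835

FS = 3.84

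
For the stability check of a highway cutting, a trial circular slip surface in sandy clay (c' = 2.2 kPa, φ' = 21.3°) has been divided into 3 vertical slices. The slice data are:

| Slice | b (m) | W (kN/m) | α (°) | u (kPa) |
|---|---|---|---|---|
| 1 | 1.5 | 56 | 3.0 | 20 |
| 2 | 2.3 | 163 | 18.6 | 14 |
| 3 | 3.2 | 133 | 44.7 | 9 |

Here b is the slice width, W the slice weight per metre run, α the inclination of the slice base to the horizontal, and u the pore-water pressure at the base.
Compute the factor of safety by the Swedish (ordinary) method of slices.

FS = 0.65

Ordinary method of slices: FS = Σ[c'·Δl_i + (W_i cosα_i − u_i·Δl_i)·tanφ'] / Σ W_i sinα_i, with Δl_i = b_i / cosα_i.
Slice 1: Δl = 1.5/cos3.0° = 1.502 m; N'_1 = 56·cos3.0° − 20·1.502 = 25.9; c'Δl = 3.30; W sinα = 2.9
Slice 2: Δl = 2.3/cos18.6° = 2.427 m; N'_2 = 163·cos18.6° − 14·2.427 = 120.5; c'Δl = 5.34; W sinα = 52.0
Slice 3: Δl = 3.2/cos44.7° = 4.502 m; N'_3 = 133·cos44.7° − 9·4.502 = 54.0; c'Δl = 9.90; W sinα = 93.6
Σc'Δl = 18.5 kN/m; ΣN' = 200.4 kN/m; ΣW sinα = 148.5 kN/m
Resisting = 18.5 + 200.4·tan21.3° = 18.5 + 78.1 = 96.7 kN/m
FS = 96.7 / 148.5 = 0.651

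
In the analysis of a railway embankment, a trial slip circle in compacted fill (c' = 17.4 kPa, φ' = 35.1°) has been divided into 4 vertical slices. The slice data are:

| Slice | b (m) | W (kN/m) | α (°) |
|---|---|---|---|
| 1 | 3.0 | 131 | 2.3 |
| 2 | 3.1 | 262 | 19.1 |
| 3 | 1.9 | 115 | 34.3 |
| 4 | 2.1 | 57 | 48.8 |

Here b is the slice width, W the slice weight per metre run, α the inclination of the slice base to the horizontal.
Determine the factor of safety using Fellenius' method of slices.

Ordinary method of slices: FS = Σ[c'·Δl_i + (W_i cosα_i)·tanφ'] / Σ W_i sinα_i, with Δl_i = b_i / cosα_i.
Slice 1: Δl = 3.0/cos2.3° = 3.002 m; N'_1 = 131·cos2.3° = 130.9; c'Δl = 52.24; W sinα = 5.3
Slice 2: Δl = 3.1/cos19.1° = 3.281 m; N'_2 = 262·cos19.1° = 247.6; c'Δl = 57.08; W sinα = 85.7
Slice 3: Δl = 1.9/cos34.3° = 2.300 m; N'_3 = 115·cos34.3° = 95.0; c'Δl = 40.02; W sinα = 64.8
Slice 4: Δl = 2.1/cos48.8° = 3.188 m; N'_4 = 57·cos48.8° = 37.5; c'Δl = 55.47; W sinα = 42.9
Σc'Δl = 204.8 kN/m; ΣN' = 511.0 kN/m; ΣW sinα = 198.7 kN/m
Resisting = 204.8 + 511.0·tan35.1° = 204.8 + 359.1 = 564.0 kN/m
FS = 564.0 / 198.7 = 2.839

FS = 2.84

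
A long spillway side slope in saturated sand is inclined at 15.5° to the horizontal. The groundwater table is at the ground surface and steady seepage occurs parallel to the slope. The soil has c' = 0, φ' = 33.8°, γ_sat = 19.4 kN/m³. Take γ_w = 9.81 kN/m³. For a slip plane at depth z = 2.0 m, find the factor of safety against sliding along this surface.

FS = 1.19

With seepage parallel to the slope and the water table at the surface, the effective normal stress on the slip plane uses the buoyant unit weight γ' = γ_sat − γ_w while the driving shear stress uses γ_sat:
FS = [c' + γ' z cos²β tanφ'] / [γ_sat z sinβ cosβ]
(For c' = 0 this reduces to FS = (γ'/γ_sat)·tanφ'/tanβ.)
γ' = 19.4 − 9.81 = 9.59 kN/m³
Numerator = 0.0 + 9.59·2.0·cos²15.5°·tan33.8° = 0.0 + 9.59·2.0·0.9286·0.6694 = 11.923 kPa
Denominator = 19.4·2.0·sin15.5°·cos15.5° = 19.4·2.0·0.2672·0.9636 = 9.992 kPa
FS = 11.923 / 9.992 = 1.193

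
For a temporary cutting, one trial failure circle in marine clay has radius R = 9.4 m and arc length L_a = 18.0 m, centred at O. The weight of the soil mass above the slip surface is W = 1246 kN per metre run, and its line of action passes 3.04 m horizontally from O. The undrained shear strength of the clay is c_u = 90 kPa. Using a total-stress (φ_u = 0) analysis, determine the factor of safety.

Taking moments about the centre O, the resisting moment is provided by the undrained shear strength acting along the arc:
M_R = c_u·L_a·R = 90·18.00·9.4 = 15228.0 kN·m/m
M_D = W·d = 1246·3.04 = 3787.8 kN·m/m
FS = M_R / M_D = 15228.0 / 3787.8 = 4.020

FS = 4.02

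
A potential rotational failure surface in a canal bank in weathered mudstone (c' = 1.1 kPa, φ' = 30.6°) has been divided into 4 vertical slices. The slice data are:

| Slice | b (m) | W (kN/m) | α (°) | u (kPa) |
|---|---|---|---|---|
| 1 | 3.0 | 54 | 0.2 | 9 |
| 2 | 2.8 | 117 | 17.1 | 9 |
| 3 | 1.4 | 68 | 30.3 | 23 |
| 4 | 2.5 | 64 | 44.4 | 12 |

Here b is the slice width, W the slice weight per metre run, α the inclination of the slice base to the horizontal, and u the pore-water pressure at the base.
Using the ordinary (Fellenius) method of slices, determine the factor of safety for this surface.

FS = 0.82

Ordinary method of slices: FS = Σ[c'·Δl_i + (W_i cosα_i − u_i·Δl_i)·tanφ'] / Σ W_i sinα_i, with Δl_i = b_i / cosα_i.
Slice 1: Δl = 3.0/cos0.2° = 3.000 m; N'_1 = 54·cos0.2° − 9·3.000 = 27.0; c'Δl = 3.30; W sinα = 0.2
Slice 2: Δl = 2.8/cos17.1° = 2.930 m; N'_2 = 117·cos17.1° − 9·2.930 = 85.5; c'Δl = 3.22; W sinα = 34.4
Slice 3: Δl = 1.4/cos30.3° = 1.622 m; N'_3 = 68·cos30.3° − 23·1.622 = 21.4; c'Δl = 1.78; W sinα = 34.3
Slice 4: Δl = 2.5/cos44.4° = 3.499 m; N'_4 = 64·cos44.4° − 12·3.499 = 3.7; c'Δl = 3.85; W sinα = 44.8
Σc'Δl = 12.2 kN/m; ΣN' = 137.6 kN/m; ΣW sinα = 113.7 kN/m
Resisting = 12.2 + 137.6·tan30.6° = 12.2 + 81.4 = 93.5 kN/m
FS = 93.5 / 113.7 = 0.823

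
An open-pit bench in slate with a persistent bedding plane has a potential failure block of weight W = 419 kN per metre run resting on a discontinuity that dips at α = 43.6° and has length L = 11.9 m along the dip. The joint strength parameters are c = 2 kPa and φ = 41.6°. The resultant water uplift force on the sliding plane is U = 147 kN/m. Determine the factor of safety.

Resolving the block weight along and normal to the plane and applying the Mohr–Coulomb strength on the joint:
N' = W cosα − U = 419·cos43.6° − 147 = 156.4 kN/m
Driving force T = W sinα = 419·sin43.6° = 289.0 kN/m
Resisting force R = c·L + N'·tanφ = 2·11.9 + 156.4·tan41.6° = 23.8 + 138.9 = 162.7 kN/m
FS = R / T = 162.7 / 289.0 = 0.563

FS = 0.56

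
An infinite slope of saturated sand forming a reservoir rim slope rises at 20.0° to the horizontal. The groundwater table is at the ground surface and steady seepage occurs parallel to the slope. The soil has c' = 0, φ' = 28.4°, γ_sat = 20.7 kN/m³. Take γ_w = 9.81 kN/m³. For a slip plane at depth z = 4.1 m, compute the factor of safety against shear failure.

FS = 0.78

With seepage parallel to the slope and the water table at the surface, the effective normal stress on the slip plane uses the buoyant unit weight γ' = γ_sat − γ_w while the driving shear stress uses γ_sat:
FS = [c' + γ' z cos²β tanφ'] / [γ_sat z sinβ cosβ]
(For c' = 0 this reduces to FS = (γ'/γ_sat)·tanφ'/tanβ.)
γ' = 20.7 − 9.81 = 10.89 kN/m³
Numerator = 0.0 + 10.89·4.1·cos²20.0°·tan28.4° = 0.0 + 10.89·4.1·0.8830·0.5407 = 21.318 kPa
Denominator = 20.7·4.1·sin20.0°·cos20.0° = 20.7·4.1·0.3420·0.9397 = 27.277 kPa
FS = 21.318 / 27.277 = 0.782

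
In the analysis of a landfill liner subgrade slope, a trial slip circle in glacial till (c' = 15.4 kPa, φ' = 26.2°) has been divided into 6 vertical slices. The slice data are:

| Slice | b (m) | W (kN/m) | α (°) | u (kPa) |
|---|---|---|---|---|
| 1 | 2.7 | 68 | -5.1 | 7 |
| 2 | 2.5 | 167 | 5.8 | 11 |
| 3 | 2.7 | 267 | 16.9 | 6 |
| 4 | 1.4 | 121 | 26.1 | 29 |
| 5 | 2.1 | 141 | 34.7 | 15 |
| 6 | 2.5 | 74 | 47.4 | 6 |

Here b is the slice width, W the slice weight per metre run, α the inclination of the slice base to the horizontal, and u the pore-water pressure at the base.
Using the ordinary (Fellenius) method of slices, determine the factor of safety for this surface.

FS = 1.94

Ordinary method of slices: FS = Σ[c'·Δl_i + (W_i cosα_i − u_i·Δl_i)·tanφ'] / Σ W_i sinα_i, with Δl_i = b_i / cosα_i.
Slice 1: Δl = 2.7/cos(-5.1°) = 2.711 m; N'_1 = 68·cos(-5.1°) − 7·2.711 = 48.8; c'Δl = 41.75; W sinα = -6.0
Slice 2: Δl = 2.5/cos5.8° = 2.513 m; N'_2 = 167·cos5.8° − 11·2.513 = 138.5; c'Δl = 38.70; W sinα = 16.9
Slice 3: Δl = 2.7/cos16.9° = 2.822 m; N'_3 = 267·cos16.9° − 6·2.822 = 238.5; c'Δl = 43.46; W sinα = 77.6
Slice 4: Δl = 1.4/cos26.1° = 1.559 m; N'_4 = 121·cos26.1° − 29·1.559 = 63.5; c'Δl = 24.01; W sinα = 53.2
Slice 5: Δl = 2.1/cos34.7° = 2.554 m; N'_5 = 141·cos34.7° − 15·2.554 = 77.6; c'Δl = 39.34; W sinα = 80.3
Slice 6: Δl = 2.5/cos47.4° = 3.693 m; N'_6 = 74·cos47.4° − 6·3.693 = 27.9; c'Δl = 56.88; W sinα = 54.5
Σc'Δl = 244.1 kN/m; ΣN' = 594.8 kN/m; ΣW sinα = 276.4 kN/m
Resisting = 244.1 + 594.8·tan26.2° = 244.1 + 292.7 = 536.8 kN/m
FS = 536.8 / 276.4 = 1.942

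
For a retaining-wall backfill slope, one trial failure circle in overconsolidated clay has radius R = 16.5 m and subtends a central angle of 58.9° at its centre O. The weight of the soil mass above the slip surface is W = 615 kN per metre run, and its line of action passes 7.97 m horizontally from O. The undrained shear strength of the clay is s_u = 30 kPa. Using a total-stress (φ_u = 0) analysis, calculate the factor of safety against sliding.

FS = 1.71

Taking moments about the centre O, the resisting moment is provided by the undrained shear strength acting along the arc:
Arc length L_a = R·θ = 16.5·(58.9°·π/180) = 16.5·1.0280 = 16.96 m
M_R = s_u·L_a·R = 30·16.96·16.5 = 8396.2 kN·m/m
M_D = W·d = 615·7.97 = 4901.6 kN·m/m
FS = M_R / M_D = 8396.2 / 4901.6 = 1.713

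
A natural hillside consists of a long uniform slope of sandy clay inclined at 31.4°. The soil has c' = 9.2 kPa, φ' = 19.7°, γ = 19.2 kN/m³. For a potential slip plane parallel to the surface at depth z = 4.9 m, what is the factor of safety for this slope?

For an infinite slope with a slip plane parallel to the surface (no pore pressure): FS = [c' + γz cos²β tanφ'] / [γz sinβ cosβ].
γz = 19.2·4.9 = 94.08 kN/m²
Numerator = 9.2 + 94.08·cos²31.4°·tan19.7° = 9.2 + 94.08·0.7285·0.3581 = 33.742 kPa
Denominator = 94.08·sin31.4°·cos31.4° = 94.08·0.5210·0.8536 = 41.838 kPa
FS = 33.742 / 41.838 = 0.806

FS = 0.81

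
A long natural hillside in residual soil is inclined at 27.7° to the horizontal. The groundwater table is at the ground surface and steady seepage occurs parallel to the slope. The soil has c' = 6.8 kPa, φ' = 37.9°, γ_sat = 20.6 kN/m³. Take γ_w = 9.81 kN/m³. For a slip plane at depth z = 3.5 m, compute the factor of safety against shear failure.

FS = 1.01

With seepage parallel to the slope and the water table at the surface, the effective normal stress on the slip plane uses the buoyant unit weight γ' = γ_sat − γ_w while the driving shear stress uses γ_sat:
FS = [c' + γ' z cos²β tanφ'] / [γ_sat z sinβ cosβ]
γ' = 20.6 − 9.81 = 10.79 kN/m³
Numerator = 6.8 + 10.79·3.5·cos²27.7°·tan37.9° = 6.8 + 10.79·3.5·0.7839·0.7785 = 29.847 kPa
Denominator = 20.6·3.5·sin27.7°·cos27.7° = 20.6·3.5·0.4648·0.8854 = 29.674 kPa
FS = 29.847 / 29.674 = 1.006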